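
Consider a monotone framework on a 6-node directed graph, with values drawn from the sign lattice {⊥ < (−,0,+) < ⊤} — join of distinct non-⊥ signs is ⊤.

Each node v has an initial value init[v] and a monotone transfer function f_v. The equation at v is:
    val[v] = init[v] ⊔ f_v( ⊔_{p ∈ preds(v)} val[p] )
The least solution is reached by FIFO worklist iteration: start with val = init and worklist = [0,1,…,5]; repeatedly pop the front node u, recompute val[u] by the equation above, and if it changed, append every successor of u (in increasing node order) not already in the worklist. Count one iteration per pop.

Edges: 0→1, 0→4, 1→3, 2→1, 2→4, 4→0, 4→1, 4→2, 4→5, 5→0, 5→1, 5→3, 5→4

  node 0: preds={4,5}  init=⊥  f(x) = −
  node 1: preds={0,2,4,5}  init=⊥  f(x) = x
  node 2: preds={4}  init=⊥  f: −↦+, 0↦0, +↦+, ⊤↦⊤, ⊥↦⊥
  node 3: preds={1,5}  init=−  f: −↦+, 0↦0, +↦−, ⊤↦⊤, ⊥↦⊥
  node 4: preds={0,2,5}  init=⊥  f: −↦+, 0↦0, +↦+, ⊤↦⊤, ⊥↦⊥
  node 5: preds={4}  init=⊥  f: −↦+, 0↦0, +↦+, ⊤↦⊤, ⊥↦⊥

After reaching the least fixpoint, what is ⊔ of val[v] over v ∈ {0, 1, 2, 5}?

⊤

Trace (19 dequeues):
  [1] u=0 | in ⊥ | out − | prev ⊥ | push {}
  [2] u=1 | in − | out − | prev ⊥ | push {}
  [3] u=2 | in ⊥ | out ⊥ | ==
  [4] u=3 | in − | out ⊤ | prev − | push {}
  [5] u=4 | in − | out + | prev ⊥ | push {0,1,2}
  [6] u=5 | in + | out + | prev ⊥ | push {3,4}
  [7] u=0 | in + | out − | ==
  [8] u=1 | in ⊤ | out ⊤ | prev − | push {}
  [9] u=2 | in + | out + | prev ⊥ | push {1}
  [10] u=3 | in ⊤ | out ⊤ | ==
  [11] u=4 | in ⊤ | out ⊤ | prev + | push {0,2,5}
  [12] u=1 | in ⊤ | out ⊤ | ==
  [13] u=0 | in ⊤ | out − | ==
  [14] u=2 | in ⊤ | out ⊤ | prev + | push {1,4}
  [15] u=5 | in ⊤ | out ⊤ | prev + | push {0,3}
  [16] u=1 | in ⊤ | out ⊤ | ==
  [17] u=4 | in ⊤ | out ⊤ | ==
  [18] u=0 | in ⊤ | out − | ==
  [19] u=3 | in ⊤ | out ⊤ | ==

Converged values:
  [0] −
  [1] ⊤
  [2] ⊤
  [3] ⊤
  [4] ⊤
  [5] ⊤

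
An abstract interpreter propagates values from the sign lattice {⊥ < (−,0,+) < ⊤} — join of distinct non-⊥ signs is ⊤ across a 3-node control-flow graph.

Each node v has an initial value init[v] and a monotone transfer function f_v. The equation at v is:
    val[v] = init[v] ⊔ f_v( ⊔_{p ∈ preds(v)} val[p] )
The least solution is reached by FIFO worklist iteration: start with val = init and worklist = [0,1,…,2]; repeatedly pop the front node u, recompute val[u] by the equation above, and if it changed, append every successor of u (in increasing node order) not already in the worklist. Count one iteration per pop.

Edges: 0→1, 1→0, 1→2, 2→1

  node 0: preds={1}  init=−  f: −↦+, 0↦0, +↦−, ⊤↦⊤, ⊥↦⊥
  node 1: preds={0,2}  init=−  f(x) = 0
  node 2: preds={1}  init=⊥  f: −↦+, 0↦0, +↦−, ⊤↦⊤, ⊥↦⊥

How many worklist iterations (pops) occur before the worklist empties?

5

Worklist (5 pops):
  #1 pop 0: in=− → ⊤ (was −); enqueue []
  #2 pop 1: in=⊤ → ⊤ (was −); enqueue [0]
  #3 pop 2: in=⊤ → ⊤ (was ⊥); enqueue [1]
  #4 pop 0: in=⊤ → ⊤ (no change)
  #5 pop 1: in=⊤ → ⊤ (no change)

Fixpoint:
  val[0] = ⊤
  val[1] = ⊤
  val[2] = ⊤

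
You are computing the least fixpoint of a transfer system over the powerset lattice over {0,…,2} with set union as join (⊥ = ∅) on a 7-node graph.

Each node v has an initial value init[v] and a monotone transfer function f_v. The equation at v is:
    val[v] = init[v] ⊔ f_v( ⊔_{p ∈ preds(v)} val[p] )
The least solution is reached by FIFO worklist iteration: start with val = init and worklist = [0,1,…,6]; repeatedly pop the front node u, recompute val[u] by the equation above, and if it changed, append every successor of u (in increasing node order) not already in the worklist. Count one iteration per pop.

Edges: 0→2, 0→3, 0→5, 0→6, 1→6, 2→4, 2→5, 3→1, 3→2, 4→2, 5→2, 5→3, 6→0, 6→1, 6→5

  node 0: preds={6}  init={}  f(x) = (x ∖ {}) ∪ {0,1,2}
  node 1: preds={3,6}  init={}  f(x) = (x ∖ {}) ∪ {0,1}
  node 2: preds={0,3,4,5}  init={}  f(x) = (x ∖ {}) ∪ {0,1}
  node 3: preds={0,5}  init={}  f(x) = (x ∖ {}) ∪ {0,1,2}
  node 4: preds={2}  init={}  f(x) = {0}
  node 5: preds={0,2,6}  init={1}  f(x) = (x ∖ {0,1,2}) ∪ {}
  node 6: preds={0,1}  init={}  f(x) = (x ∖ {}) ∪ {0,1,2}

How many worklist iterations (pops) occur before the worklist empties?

12

Worklist (12 pops):
  #1 pop 0: in={} → {0,1,2} (was {}); enqueue []
  #2 pop 1: in={} → {0,1} (was {}); enqueue []
  #3 pop 2: in={0,1,2} → {0,1,2} (was {}); enqueue []
  #4 pop 3: in={0,1,2} → {0,1,2} (was {}); enqueue [1,2]
  #5 pop 4: in={0,1,2} → {0} (was {}); enqueue []
  #6 pop 5: in={0,1,2} → {1} (no change)
  #7 pop 6: in={0,1,2} → {0,1,2} (was {}); enqueue [0,5]
  #8 pop 1: in={0,1,2} → {0,1,2} (was {0,1}); enqueue [6]
  #9 pop 2: in={0,1,2} → {0,1,2} (no change)
  #10 pop 0: in={0,1,2} → {0,1,2} (no change)
  #11 pop 5: in={0,1,2} → {1} (no change)
  #12 pop 6: in={0,1,2} → {0,1,2} (no change)

Fixpoint:
  val[0] = {0,1,2}
  val[1] = {0,1,2}
  val[2] = {0,1,2}
  val[3] = {0,1,2}
  val[4] = {0}
  val[5] = {1}
  val[6] = {0,1,2}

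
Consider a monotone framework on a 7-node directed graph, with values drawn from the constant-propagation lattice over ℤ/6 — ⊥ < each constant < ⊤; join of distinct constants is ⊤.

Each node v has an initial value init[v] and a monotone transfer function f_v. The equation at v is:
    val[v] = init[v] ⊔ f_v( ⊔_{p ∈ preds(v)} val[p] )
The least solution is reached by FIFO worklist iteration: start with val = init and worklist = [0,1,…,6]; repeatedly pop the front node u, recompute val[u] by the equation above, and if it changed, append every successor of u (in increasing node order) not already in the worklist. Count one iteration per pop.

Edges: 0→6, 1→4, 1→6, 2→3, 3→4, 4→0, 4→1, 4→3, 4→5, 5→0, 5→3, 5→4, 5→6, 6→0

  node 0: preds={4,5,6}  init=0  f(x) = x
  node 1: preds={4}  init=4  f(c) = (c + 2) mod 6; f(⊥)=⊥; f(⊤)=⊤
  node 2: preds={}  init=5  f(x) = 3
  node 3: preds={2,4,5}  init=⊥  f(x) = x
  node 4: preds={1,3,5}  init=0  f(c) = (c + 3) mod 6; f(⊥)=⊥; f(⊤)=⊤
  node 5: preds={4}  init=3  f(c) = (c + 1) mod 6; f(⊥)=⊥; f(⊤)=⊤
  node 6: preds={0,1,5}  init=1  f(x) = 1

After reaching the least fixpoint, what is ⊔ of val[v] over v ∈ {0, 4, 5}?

⊤

Iteration log — 11 steps:
  step 1. node 0  ⊔preds=⊤  new=⊤  old=0  +wl: 
  step 2. node 1  ⊔preds=0  new=⊤  old=4  +wl: 
  step 3. node 2  ⊔preds=⊥  new=⊤  old=5  +wl: 
  step 4. node 3  ⊔preds=⊤  new=⊤  old=⊥  +wl: 
  step 5. node 4  ⊔preds=⊤  new=⊤  old=0  +wl: 0,1,3
  step 6. node 5  ⊔preds=⊤  new=⊤  old=3  +wl: 4
  step 7. node 6  ⊔preds=⊤  new=1  stable
  step 8. node 0  ⊔preds=⊤  new=⊤  stable
  step 9. node 1  ⊔preds=⊤  new=⊤  stable
  step 10. node 3  ⊔preds=⊤  new=⊤  stable
  step 11. node 4  ⊔preds=⊤  new=⊤  stable

Least fixpoint reached:
  node 0: ⊤
  node 1: ⊤
  node 2: ⊤
  node 3: ⊤
  node 4: ⊤
  node 5: ⊤
  node 6: 1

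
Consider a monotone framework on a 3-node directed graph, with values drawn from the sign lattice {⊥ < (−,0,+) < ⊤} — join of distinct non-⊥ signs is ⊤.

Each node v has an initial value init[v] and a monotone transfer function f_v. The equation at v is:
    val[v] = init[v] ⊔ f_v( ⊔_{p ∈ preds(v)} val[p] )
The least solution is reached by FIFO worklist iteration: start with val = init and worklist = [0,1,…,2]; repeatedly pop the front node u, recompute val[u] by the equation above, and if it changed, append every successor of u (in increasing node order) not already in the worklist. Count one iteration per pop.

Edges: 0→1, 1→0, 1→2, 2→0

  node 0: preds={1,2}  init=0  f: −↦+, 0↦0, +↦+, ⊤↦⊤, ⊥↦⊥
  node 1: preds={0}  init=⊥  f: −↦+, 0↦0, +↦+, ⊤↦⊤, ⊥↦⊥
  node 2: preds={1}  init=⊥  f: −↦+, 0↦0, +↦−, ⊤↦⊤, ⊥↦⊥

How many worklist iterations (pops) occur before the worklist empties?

Worklist (4 pops):
  #1 pop 0: in=⊥ → 0 (no change)
  #2 pop 1: in=0 → 0 (was ⊥); enqueue [0]
  #3 pop 2: in=0 → 0 (was ⊥); enqueue []
  #4 pop 0: in=0 → 0 (no change)

Fixpoint:
  val[0] = 0
  val[1] = 0
  val[2] = 0

4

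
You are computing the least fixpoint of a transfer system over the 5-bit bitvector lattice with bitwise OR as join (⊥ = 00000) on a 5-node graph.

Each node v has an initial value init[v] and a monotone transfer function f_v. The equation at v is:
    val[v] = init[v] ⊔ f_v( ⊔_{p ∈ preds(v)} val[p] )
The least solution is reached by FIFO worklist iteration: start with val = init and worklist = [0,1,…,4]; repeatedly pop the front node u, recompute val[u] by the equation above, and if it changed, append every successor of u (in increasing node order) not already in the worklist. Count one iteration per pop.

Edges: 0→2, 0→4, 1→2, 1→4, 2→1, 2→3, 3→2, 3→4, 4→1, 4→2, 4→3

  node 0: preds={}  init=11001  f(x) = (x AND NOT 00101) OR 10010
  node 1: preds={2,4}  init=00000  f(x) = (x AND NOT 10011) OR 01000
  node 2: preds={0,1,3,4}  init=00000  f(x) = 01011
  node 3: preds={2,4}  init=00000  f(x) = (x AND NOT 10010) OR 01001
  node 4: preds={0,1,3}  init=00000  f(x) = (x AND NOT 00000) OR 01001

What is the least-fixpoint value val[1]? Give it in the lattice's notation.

Trace (8 dequeues):
  [1] u=0 | in 00000 | out 11011 | prev 11001 | push {}
  [2] u=1 | in 00000 | out 01000 | prev 00000 | push {}
  [3] u=2 | in 11011 | out 01011 | prev 00000 | push {1}
  [4] u=3 | in 01011 | out 01001 | prev 00000 | push {2}
  [5] u=4 | in 11011 | out 11011 | prev 00000 | push {3}
  [6] u=1 | in 11011 | out 01000 | ==
  [7] u=2 | in 11011 | out 01011 | ==
  [8] u=3 | in 11011 | out 01001 | ==

Converged values:
  [0] 11011
  [1] 01000
  [2] 01011
  [3] 01001
  [4] 11011

01000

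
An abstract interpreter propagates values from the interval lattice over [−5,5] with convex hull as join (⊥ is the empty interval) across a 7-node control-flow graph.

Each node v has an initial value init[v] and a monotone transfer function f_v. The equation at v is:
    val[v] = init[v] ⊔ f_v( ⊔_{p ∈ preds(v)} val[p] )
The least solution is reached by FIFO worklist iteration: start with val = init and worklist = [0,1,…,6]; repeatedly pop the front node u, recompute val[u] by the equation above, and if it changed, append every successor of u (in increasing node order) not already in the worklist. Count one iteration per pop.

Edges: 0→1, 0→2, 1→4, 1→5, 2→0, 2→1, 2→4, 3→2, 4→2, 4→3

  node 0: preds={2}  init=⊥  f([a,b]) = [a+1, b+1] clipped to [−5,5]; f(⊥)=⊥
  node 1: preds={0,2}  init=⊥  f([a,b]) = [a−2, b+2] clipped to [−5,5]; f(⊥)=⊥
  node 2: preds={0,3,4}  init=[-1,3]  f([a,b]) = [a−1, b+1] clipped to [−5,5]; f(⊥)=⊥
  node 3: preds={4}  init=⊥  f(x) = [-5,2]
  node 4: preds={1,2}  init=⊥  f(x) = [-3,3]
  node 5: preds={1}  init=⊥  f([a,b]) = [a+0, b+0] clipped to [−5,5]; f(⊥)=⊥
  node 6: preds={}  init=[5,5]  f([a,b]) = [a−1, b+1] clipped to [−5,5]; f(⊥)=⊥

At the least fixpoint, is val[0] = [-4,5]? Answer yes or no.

yes

Worklist (16 pops):
  #1 pop 0: in=[-1,3] → [0,4] (was ⊥); enqueue []
  #2 pop 1: in=[-1,4] → [-3,5] (was ⊥); enqueue []
  #3 pop 2: in=[0,4] → [-1,5] (was [-1,3]); enqueue [0,1]
  #4 pop 3: in=⊥ → [-5,2] (was ⊥); enqueue [2]
  #5 pop 4: in=[-3,5] → [-3,3] (was ⊥); enqueue [3]
  #6 pop 5: in=[-3,5] → [-3,5] (was ⊥); enqueue []
  #7 pop 6: in=⊥ → [5,5] (no change)
  #8 pop 0: in=[-1,5] → [0,5] (was [0,4]); enqueue []
  #9 pop 1: in=[-1,5] → [-3,5] (no change)
  #10 pop 2: in=[-5,5] → [-5,5] (was [-1,5]); enqueue [0,1,4]
  #11 pop 3: in=[-3,3] → [-5,2] (no change)
  #12 pop 0: in=[-5,5] → [-4,5] (was [0,5]); enqueue [2]
  #13 pop 1: in=[-5,5] → [-5,5] (was [-3,5]); enqueue [5]
  #14 pop 4: in=[-5,5] → [-3,3] (no change)
  #15 pop 2: in=[-5,5] → [-5,5] (no change)
  #16 pop 5: in=[-5,5] → [-5,5] (was [-3,5]); enqueue []

Fixpoint:
  val[0] = [-4,5]
  val[1] = [-5,5]
  val[2] = [-5,5]
  val[3] = [-5,2]
  val[4] = [-3,3]
  val[5] = [-5,5]
  val[6] = [5,5]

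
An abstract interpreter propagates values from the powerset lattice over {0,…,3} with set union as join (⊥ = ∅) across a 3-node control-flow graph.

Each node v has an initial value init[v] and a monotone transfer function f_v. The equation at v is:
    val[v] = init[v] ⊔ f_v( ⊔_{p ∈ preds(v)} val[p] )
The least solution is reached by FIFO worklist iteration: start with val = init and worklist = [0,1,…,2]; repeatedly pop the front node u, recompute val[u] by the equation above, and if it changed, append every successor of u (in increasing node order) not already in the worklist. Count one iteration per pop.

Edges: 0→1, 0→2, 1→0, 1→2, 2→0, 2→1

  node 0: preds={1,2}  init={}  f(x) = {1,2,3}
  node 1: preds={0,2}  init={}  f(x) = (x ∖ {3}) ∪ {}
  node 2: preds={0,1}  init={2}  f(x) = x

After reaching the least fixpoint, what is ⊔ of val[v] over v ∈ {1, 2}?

Iteration log — 5 steps:
  step 1. node 0  ⊔preds={2}  new={1,2,3}  old={}  +wl: 
  step 2. node 1  ⊔preds={1,2,3}  new={1,2}  old={}  +wl: 0
  step 3. node 2  ⊔preds={1,2,3}  new={1,2,3}  old={2}  +wl: 1
  step 4. node 0  ⊔preds={1,2,3}  new={1,2,3}  stable
  step 5. node 1  ⊔preds={1,2,3}  new={1,2}  stable

Least fixpoint reached:
  node 0: {1,2,3}
  node 1: {1,2}
  node 2: {1,2,3}

{1,2,3}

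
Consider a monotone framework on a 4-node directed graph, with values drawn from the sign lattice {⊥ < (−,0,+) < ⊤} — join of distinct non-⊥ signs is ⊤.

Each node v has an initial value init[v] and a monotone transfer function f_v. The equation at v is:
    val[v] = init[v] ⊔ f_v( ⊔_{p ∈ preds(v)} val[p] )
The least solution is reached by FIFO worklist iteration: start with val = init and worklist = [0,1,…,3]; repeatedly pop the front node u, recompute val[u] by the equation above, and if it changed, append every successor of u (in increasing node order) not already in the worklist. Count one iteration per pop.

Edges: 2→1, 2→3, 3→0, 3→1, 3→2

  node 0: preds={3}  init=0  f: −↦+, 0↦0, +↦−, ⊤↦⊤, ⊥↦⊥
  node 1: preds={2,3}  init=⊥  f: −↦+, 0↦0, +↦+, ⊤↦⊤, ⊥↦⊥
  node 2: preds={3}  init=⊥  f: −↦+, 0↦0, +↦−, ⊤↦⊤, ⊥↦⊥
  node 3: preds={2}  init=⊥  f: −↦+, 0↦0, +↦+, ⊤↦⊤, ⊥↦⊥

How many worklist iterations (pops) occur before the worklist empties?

Worklist (4 pops):
  #1 pop 0: in=⊥ → 0 (no change)
  #2 pop 1: in=⊥ → ⊥ (no change)
  #3 pop 2: in=⊥ → ⊥ (no change)
  #4 pop 3: in=⊥ → ⊥ (no change)

Fixpoint:
  val[0] = 0
  val[1] = ⊥
  val[2] = ⊥
  val[3] = ⊥

4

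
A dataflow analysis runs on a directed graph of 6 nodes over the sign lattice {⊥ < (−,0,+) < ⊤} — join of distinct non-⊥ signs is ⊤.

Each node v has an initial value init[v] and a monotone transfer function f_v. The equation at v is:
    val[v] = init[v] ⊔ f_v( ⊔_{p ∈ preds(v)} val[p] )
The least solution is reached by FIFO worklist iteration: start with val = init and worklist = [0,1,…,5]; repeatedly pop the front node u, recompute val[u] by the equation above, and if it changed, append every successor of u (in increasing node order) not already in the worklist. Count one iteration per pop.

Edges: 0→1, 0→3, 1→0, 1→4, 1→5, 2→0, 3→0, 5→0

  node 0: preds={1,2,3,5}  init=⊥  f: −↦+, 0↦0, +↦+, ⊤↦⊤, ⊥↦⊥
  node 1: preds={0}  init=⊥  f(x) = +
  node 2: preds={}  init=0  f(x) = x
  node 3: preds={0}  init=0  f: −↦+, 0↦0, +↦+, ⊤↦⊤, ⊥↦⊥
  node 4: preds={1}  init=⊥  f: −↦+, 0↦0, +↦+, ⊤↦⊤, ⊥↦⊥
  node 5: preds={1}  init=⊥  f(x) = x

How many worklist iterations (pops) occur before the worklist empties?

Iteration log — 10 steps:
  step 1. node 0  ⊔preds=0  new=0  old=⊥  +wl: 
  step 2. node 1  ⊔preds=0  new=+  old=⊥  +wl: 0
  step 3. node 2  ⊔preds=⊥  new=0  stable
  step 4. node 3  ⊔preds=0  new=0  stable
  step 5. node 4  ⊔preds=+  new=+  old=⊥  +wl: 
  step 6. node 5  ⊔preds=+  new=+  old=⊥  +wl: 
  step 7. node 0  ⊔preds=⊤  new=⊤  old=0  +wl: 1,3
  step 8. node 1  ⊔preds=⊤  new=+  stable
  step 9. node 3  ⊔preds=⊤  new=⊤  old=0  +wl: 0
  step 10. node 0  ⊔preds=⊤  new=⊤  stable

Least fixpoint reached:
  node 0: ⊤
  node 1: +
  node 2: 0
  node 3: ⊤
  node 4: +
  node 5: +

10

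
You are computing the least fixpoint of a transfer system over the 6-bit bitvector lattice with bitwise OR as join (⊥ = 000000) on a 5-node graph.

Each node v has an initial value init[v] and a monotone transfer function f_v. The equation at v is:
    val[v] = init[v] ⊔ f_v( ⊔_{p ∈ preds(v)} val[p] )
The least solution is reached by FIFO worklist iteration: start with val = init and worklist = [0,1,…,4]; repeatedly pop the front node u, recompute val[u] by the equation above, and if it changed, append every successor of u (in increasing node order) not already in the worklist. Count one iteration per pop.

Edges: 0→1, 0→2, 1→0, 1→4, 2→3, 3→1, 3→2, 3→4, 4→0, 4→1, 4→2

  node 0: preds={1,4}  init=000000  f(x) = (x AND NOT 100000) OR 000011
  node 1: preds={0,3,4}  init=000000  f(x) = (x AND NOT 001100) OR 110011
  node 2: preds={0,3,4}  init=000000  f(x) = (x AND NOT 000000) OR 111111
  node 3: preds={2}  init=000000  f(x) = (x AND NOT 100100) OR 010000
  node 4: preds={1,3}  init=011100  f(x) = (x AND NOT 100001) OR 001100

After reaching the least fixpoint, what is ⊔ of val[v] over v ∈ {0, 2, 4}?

Trace (8 dequeues):
  [1] u=0 | in 011100 | out 011111 | prev 000000 | push {}
  [2] u=1 | in 011111 | out 110011 | prev 000000 | push {0}
  [3] u=2 | in 011111 | out 111111 | prev 000000 | push {}
  [4] u=3 | in 111111 | out 011011 | prev 000000 | push {1,2}
  [5] u=4 | in 111011 | out 011110 | prev 011100 | push {}
  [6] u=0 | in 111111 | out 011111 | ==
  [7] u=1 | in 011111 | out 110011 | ==
  [8] u=2 | in 011111 | out 111111 | ==

Converged values:
  [0] 011111
  [1] 110011
  [2] 111111
  [3] 011011
  [4] 011110

111111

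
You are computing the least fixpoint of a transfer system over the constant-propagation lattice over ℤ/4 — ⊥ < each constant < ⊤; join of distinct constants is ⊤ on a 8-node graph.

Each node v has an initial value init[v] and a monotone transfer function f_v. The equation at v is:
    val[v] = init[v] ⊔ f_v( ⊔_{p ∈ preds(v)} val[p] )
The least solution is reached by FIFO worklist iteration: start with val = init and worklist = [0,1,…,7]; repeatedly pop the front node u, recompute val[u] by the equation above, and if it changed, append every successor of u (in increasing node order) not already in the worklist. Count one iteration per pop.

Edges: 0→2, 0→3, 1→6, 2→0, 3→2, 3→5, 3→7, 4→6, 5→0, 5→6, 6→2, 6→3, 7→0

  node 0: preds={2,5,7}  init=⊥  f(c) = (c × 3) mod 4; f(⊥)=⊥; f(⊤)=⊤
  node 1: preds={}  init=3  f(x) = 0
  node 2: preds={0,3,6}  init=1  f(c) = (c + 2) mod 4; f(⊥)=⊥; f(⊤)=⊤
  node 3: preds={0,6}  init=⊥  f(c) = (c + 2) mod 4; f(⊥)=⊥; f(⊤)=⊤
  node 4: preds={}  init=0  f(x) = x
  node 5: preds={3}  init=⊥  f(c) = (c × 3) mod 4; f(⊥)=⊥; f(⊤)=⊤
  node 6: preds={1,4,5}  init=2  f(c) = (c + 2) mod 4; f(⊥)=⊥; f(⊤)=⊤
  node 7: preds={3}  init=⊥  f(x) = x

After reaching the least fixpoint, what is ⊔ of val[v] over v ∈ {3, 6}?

⊤

Iteration log — 11 steps:
  step 1. node 0  ⊔preds=1  new=3  old=⊥  +wl: 
  step 2. node 1  ⊔preds=⊥  new=⊤  old=3  +wl: 
  step 3. node 2  ⊔preds=⊤  new=⊤  old=1  +wl: 0
  step 4. node 3  ⊔preds=⊤  new=⊤  old=⊥  +wl: 2
  step 5. node 4  ⊔preds=⊥  new=0  stable
  step 6. node 5  ⊔preds=⊤  new=⊤  old=⊥  +wl: 
  step 7. node 6  ⊔preds=⊤  new=⊤  old=2  +wl: 3
  step 8. node 7  ⊔preds=⊤  new=⊤  old=⊥  +wl: 
  step 9. node 0  ⊔preds=⊤  new=⊤  old=3  +wl: 
  step 10. node 2  ⊔preds=⊤  new=⊤  stable
  step 11. node 3  ⊔preds=⊤  new=⊤  stable

Least fixpoint reached:
  node 0: ⊤
  node 1: ⊤
  node 2: ⊤
  node 3: ⊤
  node 4: 0
  node 5: ⊤
  node 6: ⊤
  node 7: ⊤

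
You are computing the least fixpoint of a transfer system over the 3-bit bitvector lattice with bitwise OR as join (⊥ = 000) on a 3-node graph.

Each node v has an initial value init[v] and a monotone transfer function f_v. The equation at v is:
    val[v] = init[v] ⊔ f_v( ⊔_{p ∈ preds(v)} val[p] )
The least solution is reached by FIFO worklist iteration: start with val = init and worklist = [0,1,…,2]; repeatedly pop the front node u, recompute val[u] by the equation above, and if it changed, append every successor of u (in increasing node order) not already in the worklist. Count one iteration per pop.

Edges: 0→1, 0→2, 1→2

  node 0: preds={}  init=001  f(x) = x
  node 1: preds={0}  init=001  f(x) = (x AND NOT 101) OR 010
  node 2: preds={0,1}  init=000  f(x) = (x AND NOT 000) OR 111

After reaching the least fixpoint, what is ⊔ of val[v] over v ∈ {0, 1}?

Iteration log — 3 steps:
  step 1. node 0  ⊔preds=000  new=001  stable
  step 2. node 1  ⊔preds=001  new=011  old=001  +wl: 
  step 3. node 2  ⊔preds=011  new=111  old=000  +wl: 

Least fixpoint reached:
  node 0: 001
  node 1: 011
  node 2: 111

011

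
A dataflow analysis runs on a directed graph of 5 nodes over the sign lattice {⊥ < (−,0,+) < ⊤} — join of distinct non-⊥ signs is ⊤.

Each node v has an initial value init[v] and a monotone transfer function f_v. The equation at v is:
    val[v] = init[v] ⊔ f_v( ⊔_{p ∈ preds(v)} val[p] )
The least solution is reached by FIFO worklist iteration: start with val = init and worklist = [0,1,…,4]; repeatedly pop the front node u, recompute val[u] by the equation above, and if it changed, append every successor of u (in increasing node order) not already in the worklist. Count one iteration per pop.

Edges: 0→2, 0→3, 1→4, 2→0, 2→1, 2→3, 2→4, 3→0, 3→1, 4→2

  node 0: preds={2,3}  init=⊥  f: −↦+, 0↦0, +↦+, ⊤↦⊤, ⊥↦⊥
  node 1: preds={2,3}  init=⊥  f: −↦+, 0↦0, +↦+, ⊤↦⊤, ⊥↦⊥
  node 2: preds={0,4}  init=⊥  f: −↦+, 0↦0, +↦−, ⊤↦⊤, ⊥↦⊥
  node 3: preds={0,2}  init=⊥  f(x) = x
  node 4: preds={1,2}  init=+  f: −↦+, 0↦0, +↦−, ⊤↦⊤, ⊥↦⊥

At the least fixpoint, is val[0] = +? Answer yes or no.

no

Worklist (17 pops):
  #1 pop 0: in=⊥ → ⊥ (no change)
  #2 pop 1: in=⊥ → ⊥ (no change)
  #3 pop 2: in=+ → − (was ⊥); enqueue [0,1]
  #4 pop 3: in=− → − (was ⊥); enqueue []
  #5 pop 4: in=− → + (no change)
  #6 pop 0: in=− → + (was ⊥); enqueue [2,3]
  #7 pop 1: in=− → + (was ⊥); enqueue [4]
  #8 pop 2: in=+ → − (no change)
  #9 pop 3: in=⊤ → ⊤ (was −); enqueue [0,1]
  #10 pop 4: in=⊤ → ⊤ (was +); enqueue [2]
  #11 pop 0: in=⊤ → ⊤ (was +); enqueue [3]
  #12 pop 1: in=⊤ → ⊤ (was +); enqueue [4]
  #13 pop 2: in=⊤ → ⊤ (was −); enqueue [0,1]
  #14 pop 3: in=⊤ → ⊤ (no change)
  #15 pop 4: in=⊤ → ⊤ (no change)
  #16 pop 0: in=⊤ → ⊤ (no change)
  #17 pop 1: in=⊤ → ⊤ (no change)

Fixpoint:
  val[0] = ⊤
  val[1] = ⊤
  val[2] = ⊤
  val[3] = ⊤
  val[4] = ⊤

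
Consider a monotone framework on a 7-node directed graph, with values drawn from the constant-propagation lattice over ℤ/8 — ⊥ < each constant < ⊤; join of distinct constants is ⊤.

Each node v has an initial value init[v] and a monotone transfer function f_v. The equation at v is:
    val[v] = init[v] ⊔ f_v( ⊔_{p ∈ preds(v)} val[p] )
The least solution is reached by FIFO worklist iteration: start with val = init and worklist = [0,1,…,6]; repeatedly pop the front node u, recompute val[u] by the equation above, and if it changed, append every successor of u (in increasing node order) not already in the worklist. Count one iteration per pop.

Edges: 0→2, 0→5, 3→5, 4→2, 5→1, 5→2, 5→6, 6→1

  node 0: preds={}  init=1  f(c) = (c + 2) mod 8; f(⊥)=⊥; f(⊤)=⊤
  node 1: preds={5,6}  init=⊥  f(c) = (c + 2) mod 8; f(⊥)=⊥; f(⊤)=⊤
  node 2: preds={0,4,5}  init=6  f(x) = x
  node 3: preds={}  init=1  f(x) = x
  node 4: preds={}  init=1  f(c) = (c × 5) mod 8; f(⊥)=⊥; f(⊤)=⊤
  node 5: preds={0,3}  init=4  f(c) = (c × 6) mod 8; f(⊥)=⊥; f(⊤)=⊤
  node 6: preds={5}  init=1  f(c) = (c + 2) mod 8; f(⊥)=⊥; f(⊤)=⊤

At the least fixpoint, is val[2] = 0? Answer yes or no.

no

Trace (9 dequeues):
  [1] u=0 | in ⊥ | out 1 | ==
  [2] u=1 | in ⊤ | out ⊤ | prev ⊥ | push {}
  [3] u=2 | in ⊤ | out ⊤ | prev 6 | push {}
  [4] u=3 | in ⊥ | out 1 | ==
  [5] u=4 | in ⊥ | out 1 | ==
  [6] u=5 | in 1 | out ⊤ | prev 4 | push {1,2}
  [7] u=6 | in ⊤ | out ⊤ | prev 1 | push {}
  [8] u=1 | in ⊤ | out ⊤ | ==
  [9] u=2 | in ⊤ | out ⊤ | ==

Converged values:
  [0] 1
  [1] ⊤
  [2] ⊤
  [3] 1
  [4] 1
  [5] ⊤
  [6] ⊤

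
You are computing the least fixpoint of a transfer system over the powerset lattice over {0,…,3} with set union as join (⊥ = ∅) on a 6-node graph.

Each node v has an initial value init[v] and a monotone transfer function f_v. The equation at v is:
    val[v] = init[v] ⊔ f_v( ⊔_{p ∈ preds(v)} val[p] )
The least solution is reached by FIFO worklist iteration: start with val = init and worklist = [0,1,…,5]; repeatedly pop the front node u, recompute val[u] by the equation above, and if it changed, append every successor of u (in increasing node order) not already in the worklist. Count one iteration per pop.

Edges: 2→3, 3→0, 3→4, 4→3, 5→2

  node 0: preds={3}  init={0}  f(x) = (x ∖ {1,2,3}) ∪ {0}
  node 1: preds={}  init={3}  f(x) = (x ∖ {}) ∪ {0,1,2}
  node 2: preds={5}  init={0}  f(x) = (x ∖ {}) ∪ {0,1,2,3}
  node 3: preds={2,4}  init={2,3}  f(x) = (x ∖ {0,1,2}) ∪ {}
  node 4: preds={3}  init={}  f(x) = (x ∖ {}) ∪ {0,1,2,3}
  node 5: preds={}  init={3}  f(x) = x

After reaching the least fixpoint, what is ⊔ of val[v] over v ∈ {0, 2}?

{0,1,2,3}

Trace (7 dequeues):
  [1] u=0 | in {2,3} | out {0} | ==
  [2] u=1 | in {} | out {0,1,2,3} | prev {3} | push {}
  [3] u=2 | in {3} | out {0,1,2,3} | prev {0} | push {}
  [4] u=3 | in {0,1,2,3} | out {2,3} | ==
  [5] u=4 | in {2,3} | out {0,1,2,3} | prev {} | push {3}
  [6] u=5 | in {} | out {3} | ==
  [7] u=3 | in {0,1,2,3} | out {2,3} | ==

Converged values:
  [0] {0}
  [1] {0,1,2,3}
  [2] {0,1,2,3}
  [3] {2,3}
  [4] {0,1,2,3}
  [5] {3}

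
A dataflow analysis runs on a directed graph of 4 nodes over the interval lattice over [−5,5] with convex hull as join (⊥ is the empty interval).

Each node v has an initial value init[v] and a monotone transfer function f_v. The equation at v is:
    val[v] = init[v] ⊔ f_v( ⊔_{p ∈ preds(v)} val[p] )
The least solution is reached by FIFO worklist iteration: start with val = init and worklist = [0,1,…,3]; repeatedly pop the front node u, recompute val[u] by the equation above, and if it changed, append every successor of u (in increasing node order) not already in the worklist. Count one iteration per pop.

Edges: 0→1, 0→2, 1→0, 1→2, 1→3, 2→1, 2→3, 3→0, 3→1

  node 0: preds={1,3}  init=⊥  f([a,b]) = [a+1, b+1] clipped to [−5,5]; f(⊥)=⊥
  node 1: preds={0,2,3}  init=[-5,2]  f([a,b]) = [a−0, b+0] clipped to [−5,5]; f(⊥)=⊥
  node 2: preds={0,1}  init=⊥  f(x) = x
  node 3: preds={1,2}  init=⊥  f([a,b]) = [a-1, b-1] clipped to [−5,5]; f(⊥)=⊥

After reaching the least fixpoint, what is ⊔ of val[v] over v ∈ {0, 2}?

[-5,5]

Iteration log — 15 steps:
  step 1. node 0  ⊔preds=[-5,2]  new=[-4,3]  old=⊥  +wl: 
  step 2. node 1  ⊔preds=[-4,3]  new=[-5,3]  old=[-5,2]  +wl: 0
  step 3. node 2  ⊔preds=[-5,3]  new=[-5,3]  old=⊥  +wl: 1
  step 4. node 3  ⊔preds=[-5,3]  new=[-5,2]  old=⊥  +wl: 
  step 5. node 0  ⊔preds=[-5,3]  new=[-4,4]  old=[-4,3]  +wl: 2
  step 6. node 1  ⊔preds=[-5,4]  new=[-5,4]  old=[-5,3]  +wl: 0,3
  step 7. node 2  ⊔preds=[-5,4]  new=[-5,4]  old=[-5,3]  +wl: 1
  step 8. node 0  ⊔preds=[-5,4]  new=[-4,5]  old=[-4,4]  +wl: 2
  step 9. node 3  ⊔preds=[-5,4]  new=[-5,3]  old=[-5,2]  +wl: 0
  step 10. node 1  ⊔preds=[-5,5]  new=[-5,5]  old=[-5,4]  +wl: 3
  step 11. node 2  ⊔preds=[-5,5]  new=[-5,5]  old=[-5,4]  +wl: 1
  step 12. node 0  ⊔preds=[-5,5]  new=[-4,5]  stable
  step 13. node 3  ⊔preds=[-5,5]  new=[-5,4]  old=[-5,3]  +wl: 0
  step 14. node 1  ⊔preds=[-5,5]  new=[-5,5]  stable
  step 15. node 0  ⊔preds=[-5,5]  new=[-4,5]  stable

Least fixpoint reached:
  node 0: [-4,5]
  node 1: [-5,5]
  node 2: [-5,5]
  node 3: [-5,4]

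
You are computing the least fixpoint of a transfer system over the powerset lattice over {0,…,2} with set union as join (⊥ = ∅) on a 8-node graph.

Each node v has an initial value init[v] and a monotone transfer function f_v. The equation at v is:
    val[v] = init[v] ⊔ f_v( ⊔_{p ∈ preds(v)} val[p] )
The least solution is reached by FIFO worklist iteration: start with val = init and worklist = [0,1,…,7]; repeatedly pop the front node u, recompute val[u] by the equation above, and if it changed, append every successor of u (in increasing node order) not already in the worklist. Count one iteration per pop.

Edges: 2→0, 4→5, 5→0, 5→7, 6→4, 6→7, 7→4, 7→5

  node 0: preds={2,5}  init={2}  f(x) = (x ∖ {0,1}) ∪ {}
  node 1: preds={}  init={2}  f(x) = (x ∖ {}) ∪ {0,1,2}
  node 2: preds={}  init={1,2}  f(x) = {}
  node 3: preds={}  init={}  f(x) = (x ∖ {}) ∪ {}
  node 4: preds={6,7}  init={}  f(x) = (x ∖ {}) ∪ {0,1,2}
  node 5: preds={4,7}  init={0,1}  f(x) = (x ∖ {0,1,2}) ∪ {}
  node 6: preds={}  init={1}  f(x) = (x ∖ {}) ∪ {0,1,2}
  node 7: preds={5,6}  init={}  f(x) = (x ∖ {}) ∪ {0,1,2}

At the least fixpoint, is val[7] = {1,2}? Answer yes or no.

Iteration log — 10 steps:
  step 1. node 0  ⊔preds={0,1,2}  new={2}  stable
  step 2. node 1  ⊔preds={}  new={0,1,2}  old={2}  +wl: 
  step 3. node 2  ⊔preds={}  new={1,2}  stable
  step 4. node 3  ⊔preds={}  new={}  stable
  step 5. node 4  ⊔preds={1}  new={0,1,2}  old={}  +wl: 
  step 6. node 5  ⊔preds={0,1,2}  new={0,1}  stable
  step 7. node 6  ⊔preds={}  new={0,1,2}  old={1}  +wl: 4
  step 8. node 7  ⊔preds={0,1,2}  new={0,1,2}  old={}  +wl: 5
  step 9. node 4  ⊔preds={0,1,2}  new={0,1,2}  stable
  step 10. node 5  ⊔preds={0,1,2}  new={0,1}  stable

Least fixpoint reached:
  node 0: {2}
  node 1: {0,1,2}
  node 2: {1,2}
  node 3: {}
  node 4: {0,1,2}
  node 5: {0,1}
  node 6: {0,1,2}
  node 7: {0,1,2}

no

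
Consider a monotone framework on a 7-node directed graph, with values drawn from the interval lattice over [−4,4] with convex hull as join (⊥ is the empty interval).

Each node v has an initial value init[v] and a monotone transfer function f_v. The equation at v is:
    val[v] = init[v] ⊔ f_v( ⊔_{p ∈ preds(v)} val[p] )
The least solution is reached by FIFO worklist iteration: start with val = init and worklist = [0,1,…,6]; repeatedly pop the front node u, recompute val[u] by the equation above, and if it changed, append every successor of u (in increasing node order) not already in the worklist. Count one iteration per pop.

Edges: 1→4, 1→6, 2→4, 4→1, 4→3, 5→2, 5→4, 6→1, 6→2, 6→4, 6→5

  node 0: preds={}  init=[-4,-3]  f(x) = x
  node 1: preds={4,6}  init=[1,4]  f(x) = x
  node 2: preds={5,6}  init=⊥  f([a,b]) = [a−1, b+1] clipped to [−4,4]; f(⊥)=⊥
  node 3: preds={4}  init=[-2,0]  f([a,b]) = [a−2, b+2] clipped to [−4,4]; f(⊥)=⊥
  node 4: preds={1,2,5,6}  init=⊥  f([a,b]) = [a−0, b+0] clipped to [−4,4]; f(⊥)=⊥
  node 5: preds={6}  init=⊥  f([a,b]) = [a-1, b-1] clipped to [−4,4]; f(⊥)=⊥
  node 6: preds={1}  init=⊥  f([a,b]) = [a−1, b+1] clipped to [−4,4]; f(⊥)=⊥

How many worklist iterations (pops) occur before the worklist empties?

37

Iteration log — 37 steps:
  step 1. node 0  ⊔preds=⊥  new=[-4,-3]  stable
  step 2. node 1  ⊔preds=⊥  new=[1,4]  stable
  step 3. node 2  ⊔preds=⊥  new=⊥  stable
  step 4. node 3  ⊔preds=⊥  new=[-2,0]  stable
  step 5. node 4  ⊔preds=[1,4]  new=[1,4]  old=⊥  +wl: 1,3
  step 6. node 5  ⊔preds=⊥  new=⊥  stable
  step 7. node 6  ⊔preds=[1,4]  new=[0,4]  old=⊥  +wl: 2,4,5
  step 8. node 1  ⊔preds=[0,4]  new=[0,4]  old=[1,4]  +wl: 6
  step 9. node 3  ⊔preds=[1,4]  new=[-2,4]  old=[-2,0]  +wl: 
  step 10. node 2  ⊔preds=[0,4]  new=[-1,4]  old=⊥  +wl: 
  step 11. node 4  ⊔preds=[-1,4]  new=[-1,4]  old=[1,4]  +wl: 1,3
  step 12. node 5  ⊔preds=[0,4]  new=[-1,3]  old=⊥  +wl: 2,4
  step 13. node 6  ⊔preds=[0,4]  new=[-1,4]  old=[0,4]  +wl: 5
  step 14. node 1  ⊔preds=[-1,4]  new=[-1,4]  old=[0,4]  +wl: 6
  step 15. node 3  ⊔preds=[-1,4]  new=[-3,4]  old=[-2,4]  +wl: 
  step 16. node 2  ⊔preds=[-1,4]  new=[-2,4]  old=[-1,4]  +wl: 
  step 17. node 4  ⊔preds=[-2,4]  new=[-2,4]  old=[-1,4]  +wl: 1,3
  step 18. node 5  ⊔preds=[-1,4]  new=[-2,3]  old=[-1,3]  +wl: 2,4
  step 19. node 6  ⊔preds=[-1,4]  new=[-2,4]  old=[-1,4]  +wl: 5
  step 20. node 1  ⊔preds=[-2,4]  new=[-2,4]  old=[-1,4]  +wl: 6
  step 21. node 3  ⊔preds=[-2,4]  new=[-4,4]  old=[-3,4]  +wl: 
  step 22. node 2  ⊔preds=[-2,4]  new=[-3,4]  old=[-2,4]  +wl: 
  step 23. node 4  ⊔preds=[-3,4]  new=[-3,4]  old=[-2,4]  +wl: 1,3
  step 24. node 5  ⊔preds=[-2,4]  new=[-3,3]  old=[-2,3]  +wl: 2,4
  step 25. node 6  ⊔preds=[-2,4]  new=[-3,4]  old=[-2,4]  +wl: 5
  step 26. node 1  ⊔preds=[-3,4]  new=[-3,4]  old=[-2,4]  +wl: 6
  step 27. node 3  ⊔preds=[-3,4]  new=[-4,4]  stable
  step 28. node 2  ⊔preds=[-3,4]  new=[-4,4]  old=[-3,4]  +wl: 
  step 29. node 4  ⊔preds=[-4,4]  new=[-4,4]  old=[-3,4]  +wl: 1,3
  step 30. node 5  ⊔preds=[-3,4]  new=[-4,3]  old=[-3,3]  +wl: 2,4
  step 31. node 6  ⊔preds=[-3,4]  new=[-4,4]  old=[-3,4]  +wl: 5
  step 32. node 1  ⊔preds=[-4,4]  new=[-4,4]  old=[-3,4]  +wl: 6
  step 33. node 3  ⊔preds=[-4,4]  new=[-4,4]  stable
  step 34. node 2  ⊔preds=[-4,4]  new=[-4,4]  stable
  step 35. node 4  ⊔preds=[-4,4]  new=[-4,4]  stable
  step 36. node 5  ⊔preds=[-4,4]  new=[-4,3]  stable
  step 37. node 6  ⊔preds=[-4,4]  new=[-4,4]  stable

Least fixpoint reached:
  node 0: [-4,-3]
  node 1: [-4,4]
  node 2: [-4,4]
  node 3: [-4,4]
  node 4: [-4,4]
  node 5: [-4,3]
  node 6: [-4,4]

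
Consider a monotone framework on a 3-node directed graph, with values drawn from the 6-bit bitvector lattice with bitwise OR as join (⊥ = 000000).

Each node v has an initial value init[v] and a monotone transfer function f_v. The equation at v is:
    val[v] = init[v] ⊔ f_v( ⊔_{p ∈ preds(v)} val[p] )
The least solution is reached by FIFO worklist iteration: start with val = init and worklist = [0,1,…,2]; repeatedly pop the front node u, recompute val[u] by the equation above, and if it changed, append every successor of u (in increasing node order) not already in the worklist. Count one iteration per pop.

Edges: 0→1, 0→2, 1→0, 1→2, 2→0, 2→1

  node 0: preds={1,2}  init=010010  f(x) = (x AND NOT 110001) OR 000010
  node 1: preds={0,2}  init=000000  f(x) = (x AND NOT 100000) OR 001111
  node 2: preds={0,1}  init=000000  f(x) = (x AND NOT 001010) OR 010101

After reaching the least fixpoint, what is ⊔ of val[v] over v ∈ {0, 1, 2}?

Worklist (6 pops):
  #1 pop 0: in=000000 → 010010 (no change)
  #2 pop 1: in=010010 → 011111 (was 000000); enqueue [0]
  #3 pop 2: in=011111 → 010101 (was 000000); enqueue [1]
  #4 pop 0: in=011111 → 011110 (was 010010); enqueue [2]
  #5 pop 1: in=011111 → 011111 (no change)
  #6 pop 2: in=011111 → 010101 (no change)

Fixpoint:
  val[0] = 011110
  val[1] = 011111
  val[2] = 010101

011111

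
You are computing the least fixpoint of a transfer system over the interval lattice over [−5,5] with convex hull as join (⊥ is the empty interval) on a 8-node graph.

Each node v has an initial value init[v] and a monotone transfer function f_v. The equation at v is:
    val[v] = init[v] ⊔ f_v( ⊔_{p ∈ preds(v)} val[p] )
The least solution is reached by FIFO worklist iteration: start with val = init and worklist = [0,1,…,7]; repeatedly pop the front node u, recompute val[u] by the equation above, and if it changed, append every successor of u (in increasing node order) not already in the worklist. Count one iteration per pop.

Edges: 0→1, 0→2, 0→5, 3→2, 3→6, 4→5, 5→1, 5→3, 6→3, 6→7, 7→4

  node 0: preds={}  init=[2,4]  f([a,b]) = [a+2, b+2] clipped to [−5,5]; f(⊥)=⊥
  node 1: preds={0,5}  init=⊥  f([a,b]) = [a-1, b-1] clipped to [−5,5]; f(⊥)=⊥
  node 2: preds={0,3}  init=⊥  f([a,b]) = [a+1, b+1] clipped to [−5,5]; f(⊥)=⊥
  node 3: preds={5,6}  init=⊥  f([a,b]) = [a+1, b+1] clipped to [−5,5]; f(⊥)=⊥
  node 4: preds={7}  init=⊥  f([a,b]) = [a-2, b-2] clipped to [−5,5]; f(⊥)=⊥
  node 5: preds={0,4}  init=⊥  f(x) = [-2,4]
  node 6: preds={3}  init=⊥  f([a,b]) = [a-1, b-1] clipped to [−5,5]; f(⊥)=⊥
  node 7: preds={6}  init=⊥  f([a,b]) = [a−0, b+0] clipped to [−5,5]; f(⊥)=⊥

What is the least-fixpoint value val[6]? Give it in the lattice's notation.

[-2,4]

Iteration log — 16 steps:
  step 1. node 0  ⊔preds=⊥  new=[2,4]  stable
  step 2. node 1  ⊔preds=[2,4]  new=[1,3]  old=⊥  +wl: 
  step 3. node 2  ⊔preds=[2,4]  new=[3,5]  old=⊥  +wl: 
  step 4. node 3  ⊔preds=⊥  new=⊥  stable
  step 5. node 4  ⊔preds=⊥  new=⊥  stable
  step 6. node 5  ⊔preds=[2,4]  new=[-2,4]  old=⊥  +wl: 1,3
  step 7. node 6  ⊔preds=⊥  new=⊥  stable
  step 8. node 7  ⊔preds=⊥  new=⊥  stable
  step 9. node 1  ⊔preds=[-2,4]  new=[-3,3]  old=[1,3]  +wl: 
  step 10. node 3  ⊔preds=[-2,4]  new=[-1,5]  old=⊥  +wl: 2,6
  step 11. node 2  ⊔preds=[-1,5]  new=[0,5]  old=[3,5]  +wl: 
  step 12. node 6  ⊔preds=[-1,5]  new=[-2,4]  old=⊥  +wl: 3,7
  step 13. node 3  ⊔preds=[-2,4]  new=[-1,5]  stable
  step 14. node 7  ⊔preds=[-2,4]  new=[-2,4]  old=⊥  +wl: 4
  step 15. node 4  ⊔preds=[-2,4]  new=[-4,2]  old=⊥  +wl: 5
  step 16. node 5  ⊔preds=[-4,4]  new=[-2,4]  stable

Least fixpoint reached:
  node 0: [2,4]
  node 1: [-3,3]
  node 2: [0,5]
  node 3: [-1,5]
  node 4: [-4,2]
  node 5: [-2,4]
  node 6: [-2,4]
  node 7: [-2,4]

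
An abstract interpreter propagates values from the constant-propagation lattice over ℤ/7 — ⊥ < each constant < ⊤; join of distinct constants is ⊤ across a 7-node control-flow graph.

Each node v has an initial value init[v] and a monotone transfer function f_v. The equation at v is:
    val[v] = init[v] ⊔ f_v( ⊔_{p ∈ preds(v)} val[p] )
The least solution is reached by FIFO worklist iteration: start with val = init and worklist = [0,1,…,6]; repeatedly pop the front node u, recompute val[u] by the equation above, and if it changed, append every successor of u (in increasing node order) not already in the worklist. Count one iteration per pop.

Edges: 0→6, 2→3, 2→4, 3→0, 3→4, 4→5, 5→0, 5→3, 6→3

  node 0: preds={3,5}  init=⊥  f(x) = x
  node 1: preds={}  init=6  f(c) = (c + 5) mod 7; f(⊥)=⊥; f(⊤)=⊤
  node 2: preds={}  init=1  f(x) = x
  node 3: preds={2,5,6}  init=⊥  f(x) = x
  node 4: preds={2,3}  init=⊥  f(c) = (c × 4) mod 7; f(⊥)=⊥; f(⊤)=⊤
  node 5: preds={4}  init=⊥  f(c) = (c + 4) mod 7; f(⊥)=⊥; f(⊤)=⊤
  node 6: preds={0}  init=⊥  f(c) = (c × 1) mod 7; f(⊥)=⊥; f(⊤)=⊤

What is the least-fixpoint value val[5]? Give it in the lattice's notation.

1

Trace (11 dequeues):
  [1] u=0 | in ⊥ | out ⊥ | ==
  [2] u=1 | in ⊥ | out 6 | ==
  [3] u=2 | in ⊥ | out 1 | ==
  [4] u=3 | in 1 | out 1 | prev ⊥ | push {0}
  [5] u=4 | in 1 | out 4 | prev ⊥ | push {}
  [6] u=5 | in 4 | out 1 | prev ⊥ | push {3}
  [7] u=6 | in ⊥ | out ⊥ | ==
  [8] u=0 | in 1 | out 1 | prev ⊥ | push {6}
  [9] u=3 | in 1 | out 1 | ==
  [10] u=6 | in 1 | out 1 | prev ⊥ | push {3}
  [11] u=3 | in 1 | out 1 | ==

Converged values:
  [0] 1
  [1] 6
  [2] 1
  [3] 1
  [4] 4
  [5] 1
  [6] 1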